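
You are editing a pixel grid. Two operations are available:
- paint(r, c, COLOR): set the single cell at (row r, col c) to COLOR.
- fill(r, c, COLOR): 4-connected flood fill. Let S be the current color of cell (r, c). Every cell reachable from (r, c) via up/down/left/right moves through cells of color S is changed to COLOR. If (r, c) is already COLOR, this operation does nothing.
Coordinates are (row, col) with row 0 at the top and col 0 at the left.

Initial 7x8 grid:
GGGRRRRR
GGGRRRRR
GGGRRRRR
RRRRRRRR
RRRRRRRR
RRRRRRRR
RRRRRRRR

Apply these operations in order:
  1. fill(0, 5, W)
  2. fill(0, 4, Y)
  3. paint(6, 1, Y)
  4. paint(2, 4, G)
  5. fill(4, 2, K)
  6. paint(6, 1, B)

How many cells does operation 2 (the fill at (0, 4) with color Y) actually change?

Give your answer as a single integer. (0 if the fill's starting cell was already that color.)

After op 1 fill(0,5,W) [47 cells changed]:
GGGWWWWW
GGGWWWWW
GGGWWWWW
WWWWWWWW
WWWWWWWW
WWWWWWWW
WWWWWWWW
After op 2 fill(0,4,Y) [47 cells changed]:
GGGYYYYY
GGGYYYYY
GGGYYYYY
YYYYYYYY
YYYYYYYY
YYYYYYYY
YYYYYYYY

Answer: 47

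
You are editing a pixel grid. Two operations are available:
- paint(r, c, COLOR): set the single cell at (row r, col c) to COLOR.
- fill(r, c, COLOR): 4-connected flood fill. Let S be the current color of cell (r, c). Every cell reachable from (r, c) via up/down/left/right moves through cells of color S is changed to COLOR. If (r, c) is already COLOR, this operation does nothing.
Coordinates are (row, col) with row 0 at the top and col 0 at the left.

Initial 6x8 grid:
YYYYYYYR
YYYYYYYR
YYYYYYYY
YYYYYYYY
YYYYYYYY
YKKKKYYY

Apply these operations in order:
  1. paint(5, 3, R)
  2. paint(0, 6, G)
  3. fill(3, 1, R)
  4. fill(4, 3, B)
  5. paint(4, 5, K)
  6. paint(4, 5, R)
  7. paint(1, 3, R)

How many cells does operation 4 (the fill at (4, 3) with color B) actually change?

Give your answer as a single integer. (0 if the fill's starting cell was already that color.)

After op 1 paint(5,3,R):
YYYYYYYR
YYYYYYYR
YYYYYYYY
YYYYYYYY
YYYYYYYY
YKKRKYYY
After op 2 paint(0,6,G):
YYYYYYGR
YYYYYYYR
YYYYYYYY
YYYYYYYY
YYYYYYYY
YKKRKYYY
After op 3 fill(3,1,R) [41 cells changed]:
RRRRRRGR
RRRRRRRR
RRRRRRRR
RRRRRRRR
RRRRRRRR
RKKRKRRR
After op 4 fill(4,3,B) [44 cells changed]:
BBBBBBGB
BBBBBBBB
BBBBBBBB
BBBBBBBB
BBBBBBBB
BKKBKBBB

Answer: 44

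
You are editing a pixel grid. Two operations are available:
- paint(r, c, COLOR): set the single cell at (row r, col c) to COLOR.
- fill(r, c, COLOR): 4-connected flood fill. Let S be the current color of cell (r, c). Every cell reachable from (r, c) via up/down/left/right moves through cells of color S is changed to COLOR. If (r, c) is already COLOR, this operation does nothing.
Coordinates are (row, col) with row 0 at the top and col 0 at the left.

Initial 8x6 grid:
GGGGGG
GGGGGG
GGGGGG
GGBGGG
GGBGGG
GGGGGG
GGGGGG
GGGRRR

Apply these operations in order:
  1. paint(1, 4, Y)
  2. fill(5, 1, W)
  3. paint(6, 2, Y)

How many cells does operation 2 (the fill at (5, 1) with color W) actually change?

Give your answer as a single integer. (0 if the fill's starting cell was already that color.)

After op 1 paint(1,4,Y):
GGGGGG
GGGGYG
GGGGGG
GGBGGG
GGBGGG
GGGGGG
GGGGGG
GGGRRR
After op 2 fill(5,1,W) [42 cells changed]:
WWWWWW
WWWWYW
WWWWWW
WWBWWW
WWBWWW
WWWWWW
WWWWWW
WWWRRR

Answer: 42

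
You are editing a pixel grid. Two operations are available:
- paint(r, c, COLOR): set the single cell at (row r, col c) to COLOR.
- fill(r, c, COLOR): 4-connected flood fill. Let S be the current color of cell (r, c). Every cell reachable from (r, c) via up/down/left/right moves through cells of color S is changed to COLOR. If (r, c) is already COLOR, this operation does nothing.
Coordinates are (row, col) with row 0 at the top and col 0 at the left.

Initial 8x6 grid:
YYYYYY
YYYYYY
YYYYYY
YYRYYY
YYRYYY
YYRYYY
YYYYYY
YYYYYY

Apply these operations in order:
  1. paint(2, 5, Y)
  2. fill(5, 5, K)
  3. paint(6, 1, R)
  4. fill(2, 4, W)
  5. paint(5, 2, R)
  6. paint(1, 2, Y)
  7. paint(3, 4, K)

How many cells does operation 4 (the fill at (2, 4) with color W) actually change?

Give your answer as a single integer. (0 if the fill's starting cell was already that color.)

After op 1 paint(2,5,Y):
YYYYYY
YYYYYY
YYYYYY
YYRYYY
YYRYYY
YYRYYY
YYYYYY
YYYYYY
After op 2 fill(5,5,K) [45 cells changed]:
KKKKKK
KKKKKK
KKKKKK
KKRKKK
KKRKKK
KKRKKK
KKKKKK
KKKKKK
After op 3 paint(6,1,R):
KKKKKK
KKKKKK
KKKKKK
KKRKKK
KKRKKK
KKRKKK
KRKKKK
KKKKKK
After op 4 fill(2,4,W) [44 cells changed]:
WWWWWW
WWWWWW
WWWWWW
WWRWWW
WWRWWW
WWRWWW
WRWWWW
WWWWWW

Answer: 44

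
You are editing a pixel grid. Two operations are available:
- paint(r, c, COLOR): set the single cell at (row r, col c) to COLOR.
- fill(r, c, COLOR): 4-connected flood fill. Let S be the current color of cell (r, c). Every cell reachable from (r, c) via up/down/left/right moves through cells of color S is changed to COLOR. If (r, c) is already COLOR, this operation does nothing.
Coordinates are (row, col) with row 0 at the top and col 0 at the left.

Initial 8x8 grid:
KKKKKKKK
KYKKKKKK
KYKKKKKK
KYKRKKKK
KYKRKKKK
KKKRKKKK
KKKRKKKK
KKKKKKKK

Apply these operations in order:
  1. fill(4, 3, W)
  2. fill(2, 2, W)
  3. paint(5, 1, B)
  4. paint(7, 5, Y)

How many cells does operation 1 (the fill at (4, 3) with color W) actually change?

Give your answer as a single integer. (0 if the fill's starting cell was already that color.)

Answer: 4

Derivation:
After op 1 fill(4,3,W) [4 cells changed]:
KKKKKKKK
KYKKKKKK
KYKKKKKK
KYKWKKKK
KYKWKKKK
KKKWKKKK
KKKWKKKK
KKKKKKKK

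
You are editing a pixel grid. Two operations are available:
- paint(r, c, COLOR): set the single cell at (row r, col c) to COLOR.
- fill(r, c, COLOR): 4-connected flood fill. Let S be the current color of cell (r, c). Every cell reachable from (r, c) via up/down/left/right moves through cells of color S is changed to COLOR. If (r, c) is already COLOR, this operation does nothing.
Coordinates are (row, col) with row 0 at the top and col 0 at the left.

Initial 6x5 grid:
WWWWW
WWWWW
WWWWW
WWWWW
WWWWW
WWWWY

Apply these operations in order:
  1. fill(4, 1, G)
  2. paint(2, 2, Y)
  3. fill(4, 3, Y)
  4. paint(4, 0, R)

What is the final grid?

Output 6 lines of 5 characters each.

After op 1 fill(4,1,G) [29 cells changed]:
GGGGG
GGGGG
GGGGG
GGGGG
GGGGG
GGGGY
After op 2 paint(2,2,Y):
GGGGG
GGGGG
GGYGG
GGGGG
GGGGG
GGGGY
After op 3 fill(4,3,Y) [28 cells changed]:
YYYYY
YYYYY
YYYYY
YYYYY
YYYYY
YYYYY
After op 4 paint(4,0,R):
YYYYY
YYYYY
YYYYY
YYYYY
RYYYY
YYYYY

Answer: YYYYY
YYYYY
YYYYY
YYYYY
RYYYY
YYYYY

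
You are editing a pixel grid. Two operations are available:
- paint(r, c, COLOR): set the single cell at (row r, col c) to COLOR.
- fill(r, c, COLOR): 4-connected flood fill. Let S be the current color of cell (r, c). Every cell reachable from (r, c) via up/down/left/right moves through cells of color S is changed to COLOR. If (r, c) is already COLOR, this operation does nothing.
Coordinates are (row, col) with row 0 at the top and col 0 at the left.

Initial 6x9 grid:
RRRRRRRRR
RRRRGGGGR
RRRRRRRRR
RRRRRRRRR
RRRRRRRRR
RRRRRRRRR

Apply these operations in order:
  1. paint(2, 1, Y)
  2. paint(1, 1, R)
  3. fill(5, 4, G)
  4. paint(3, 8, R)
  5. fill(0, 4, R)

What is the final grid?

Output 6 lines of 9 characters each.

After op 1 paint(2,1,Y):
RRRRRRRRR
RRRRGGGGR
RYRRRRRRR
RRRRRRRRR
RRRRRRRRR
RRRRRRRRR
After op 2 paint(1,1,R):
RRRRRRRRR
RRRRGGGGR
RYRRRRRRR
RRRRRRRRR
RRRRRRRRR
RRRRRRRRR
After op 3 fill(5,4,G) [49 cells changed]:
GGGGGGGGG
GGGGGGGGG
GYGGGGGGG
GGGGGGGGG
GGGGGGGGG
GGGGGGGGG
After op 4 paint(3,8,R):
GGGGGGGGG
GGGGGGGGG
GYGGGGGGG
GGGGGGGGR
GGGGGGGGG
GGGGGGGGG
After op 5 fill(0,4,R) [52 cells changed]:
RRRRRRRRR
RRRRRRRRR
RYRRRRRRR
RRRRRRRRR
RRRRRRRRR
RRRRRRRRR

Answer: RRRRRRRRR
RRRRRRRRR
RYRRRRRRR
RRRRRRRRR
RRRRRRRRR
RRRRRRRRR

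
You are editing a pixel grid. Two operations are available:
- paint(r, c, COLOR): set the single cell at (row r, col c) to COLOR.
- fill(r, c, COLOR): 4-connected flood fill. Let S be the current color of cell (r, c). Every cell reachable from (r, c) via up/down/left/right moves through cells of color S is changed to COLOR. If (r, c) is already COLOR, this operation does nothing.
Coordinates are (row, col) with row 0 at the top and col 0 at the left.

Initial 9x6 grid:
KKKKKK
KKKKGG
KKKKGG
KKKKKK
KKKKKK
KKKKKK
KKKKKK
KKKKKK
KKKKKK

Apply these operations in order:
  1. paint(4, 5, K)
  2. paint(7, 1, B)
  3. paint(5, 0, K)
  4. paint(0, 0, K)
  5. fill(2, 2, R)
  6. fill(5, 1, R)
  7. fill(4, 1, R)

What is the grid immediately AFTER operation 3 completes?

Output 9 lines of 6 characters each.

Answer: KKKKKK
KKKKGG
KKKKGG
KKKKKK
KKKKKK
KKKKKK
KKKKKK
KBKKKK
KKKKKK

Derivation:
After op 1 paint(4,5,K):
KKKKKK
KKKKGG
KKKKGG
KKKKKK
KKKKKK
KKKKKK
KKKKKK
KKKKKK
KKKKKK
After op 2 paint(7,1,B):
KKKKKK
KKKKGG
KKKKGG
KKKKKK
KKKKKK
KKKKKK
KKKKKK
KBKKKK
KKKKKK
After op 3 paint(5,0,K):
KKKKKK
KKKKGG
KKKKGG
KKKKKK
KKKKKK
KKKKKK
KKKKKK
KBKKKK
KKKKKK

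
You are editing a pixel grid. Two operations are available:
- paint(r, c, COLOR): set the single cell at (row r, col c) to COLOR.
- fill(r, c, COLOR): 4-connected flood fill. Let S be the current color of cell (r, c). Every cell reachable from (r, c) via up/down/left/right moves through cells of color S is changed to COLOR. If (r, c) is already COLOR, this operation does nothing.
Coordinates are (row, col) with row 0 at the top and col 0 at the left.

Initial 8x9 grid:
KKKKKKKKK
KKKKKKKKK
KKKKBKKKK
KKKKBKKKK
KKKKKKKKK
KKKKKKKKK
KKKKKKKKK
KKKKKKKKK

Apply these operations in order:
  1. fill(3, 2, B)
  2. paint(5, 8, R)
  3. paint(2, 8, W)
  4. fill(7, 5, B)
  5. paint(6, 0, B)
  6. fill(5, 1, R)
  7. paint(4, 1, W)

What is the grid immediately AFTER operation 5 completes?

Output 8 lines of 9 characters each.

After op 1 fill(3,2,B) [70 cells changed]:
BBBBBBBBB
BBBBBBBBB
BBBBBBBBB
BBBBBBBBB
BBBBBBBBB
BBBBBBBBB
BBBBBBBBB
BBBBBBBBB
After op 2 paint(5,8,R):
BBBBBBBBB
BBBBBBBBB
BBBBBBBBB
BBBBBBBBB
BBBBBBBBB
BBBBBBBBR
BBBBBBBBB
BBBBBBBBB
After op 3 paint(2,8,W):
BBBBBBBBB
BBBBBBBBB
BBBBBBBBW
BBBBBBBBB
BBBBBBBBB
BBBBBBBBR
BBBBBBBBB
BBBBBBBBB
After op 4 fill(7,5,B) [0 cells changed]:
BBBBBBBBB
BBBBBBBBB
BBBBBBBBW
BBBBBBBBB
BBBBBBBBB
BBBBBBBBR
BBBBBBBBB
BBBBBBBBB
After op 5 paint(6,0,B):
BBBBBBBBB
BBBBBBBBB
BBBBBBBBW
BBBBBBBBB
BBBBBBBBB
BBBBBBBBR
BBBBBBBBB
BBBBBBBBB

Answer: BBBBBBBBB
BBBBBBBBB
BBBBBBBBW
BBBBBBBBB
BBBBBBBBB
BBBBBBBBR
BBBBBBBBB
BBBBBBBBB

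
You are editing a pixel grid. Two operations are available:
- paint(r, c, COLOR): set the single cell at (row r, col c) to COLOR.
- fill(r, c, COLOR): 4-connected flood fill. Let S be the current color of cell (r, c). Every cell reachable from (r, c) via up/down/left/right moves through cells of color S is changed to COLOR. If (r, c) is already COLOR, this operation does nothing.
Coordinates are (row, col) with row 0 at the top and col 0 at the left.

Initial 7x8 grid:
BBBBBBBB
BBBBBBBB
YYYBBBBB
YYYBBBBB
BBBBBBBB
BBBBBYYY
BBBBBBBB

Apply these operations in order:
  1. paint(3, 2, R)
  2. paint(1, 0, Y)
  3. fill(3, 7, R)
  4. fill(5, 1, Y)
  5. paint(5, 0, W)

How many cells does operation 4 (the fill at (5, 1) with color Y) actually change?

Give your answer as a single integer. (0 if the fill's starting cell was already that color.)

After op 1 paint(3,2,R):
BBBBBBBB
BBBBBBBB
YYYBBBBB
YYRBBBBB
BBBBBBBB
BBBBBYYY
BBBBBBBB
After op 2 paint(1,0,Y):
BBBBBBBB
YBBBBBBB
YYYBBBBB
YYRBBBBB
BBBBBBBB
BBBBBYYY
BBBBBBBB
After op 3 fill(3,7,R) [46 cells changed]:
RRRRRRRR
YRRRRRRR
YYYRRRRR
YYRRRRRR
RRRRRRRR
RRRRRYYY
RRRRRRRR
After op 4 fill(5,1,Y) [47 cells changed]:
YYYYYYYY
YYYYYYYY
YYYYYYYY
YYYYYYYY
YYYYYYYY
YYYYYYYY
YYYYYYYY

Answer: 47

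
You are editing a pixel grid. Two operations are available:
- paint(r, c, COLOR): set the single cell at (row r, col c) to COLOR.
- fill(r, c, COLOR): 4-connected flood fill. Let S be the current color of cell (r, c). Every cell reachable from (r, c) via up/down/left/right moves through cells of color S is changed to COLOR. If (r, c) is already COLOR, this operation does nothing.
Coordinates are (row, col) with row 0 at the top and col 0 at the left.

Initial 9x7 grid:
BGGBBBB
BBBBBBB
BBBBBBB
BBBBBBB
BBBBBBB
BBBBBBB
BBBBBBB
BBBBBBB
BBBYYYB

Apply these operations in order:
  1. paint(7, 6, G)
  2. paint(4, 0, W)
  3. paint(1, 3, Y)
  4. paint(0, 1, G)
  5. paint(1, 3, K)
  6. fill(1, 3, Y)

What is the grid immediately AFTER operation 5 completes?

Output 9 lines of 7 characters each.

After op 1 paint(7,6,G):
BGGBBBB
BBBBBBB
BBBBBBB
BBBBBBB
BBBBBBB
BBBBBBB
BBBBBBB
BBBBBBG
BBBYYYB
After op 2 paint(4,0,W):
BGGBBBB
BBBBBBB
BBBBBBB
BBBBBBB
WBBBBBB
BBBBBBB
BBBBBBB
BBBBBBG
BBBYYYB
After op 3 paint(1,3,Y):
BGGBBBB
BBBYBBB
BBBBBBB
BBBBBBB
WBBBBBB
BBBBBBB
BBBBBBB
BBBBBBG
BBBYYYB
After op 4 paint(0,1,G):
BGGBBBB
BBBYBBB
BBBBBBB
BBBBBBB
WBBBBBB
BBBBBBB
BBBBBBB
BBBBBBG
BBBYYYB
After op 5 paint(1,3,K):
BGGBBBB
BBBKBBB
BBBBBBB
BBBBBBB
WBBBBBB
BBBBBBB
BBBBBBB
BBBBBBG
BBBYYYB

Answer: BGGBBBB
BBBKBBB
BBBBBBB
BBBBBBB
WBBBBBB
BBBBBBB
BBBBBBB
BBBBBBG
BBBYYYB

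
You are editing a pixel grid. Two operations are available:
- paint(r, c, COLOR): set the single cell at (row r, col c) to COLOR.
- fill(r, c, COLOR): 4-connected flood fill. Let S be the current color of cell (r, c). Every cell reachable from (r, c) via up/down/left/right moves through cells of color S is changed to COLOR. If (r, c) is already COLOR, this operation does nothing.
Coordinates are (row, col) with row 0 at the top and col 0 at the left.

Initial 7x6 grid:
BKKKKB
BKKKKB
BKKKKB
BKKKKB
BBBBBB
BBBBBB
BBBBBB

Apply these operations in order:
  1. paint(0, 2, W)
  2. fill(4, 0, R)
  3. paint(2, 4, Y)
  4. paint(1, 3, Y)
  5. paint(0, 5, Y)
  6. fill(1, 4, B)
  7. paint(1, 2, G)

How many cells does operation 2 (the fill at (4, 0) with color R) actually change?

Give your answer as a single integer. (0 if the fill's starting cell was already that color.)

Answer: 26

Derivation:
After op 1 paint(0,2,W):
BKWKKB
BKKKKB
BKKKKB
BKKKKB
BBBBBB
BBBBBB
BBBBBB
After op 2 fill(4,0,R) [26 cells changed]:
RKWKKR
RKKKKR
RKKKKR
RKKKKR
RRRRRR
RRRRRR
RRRRRR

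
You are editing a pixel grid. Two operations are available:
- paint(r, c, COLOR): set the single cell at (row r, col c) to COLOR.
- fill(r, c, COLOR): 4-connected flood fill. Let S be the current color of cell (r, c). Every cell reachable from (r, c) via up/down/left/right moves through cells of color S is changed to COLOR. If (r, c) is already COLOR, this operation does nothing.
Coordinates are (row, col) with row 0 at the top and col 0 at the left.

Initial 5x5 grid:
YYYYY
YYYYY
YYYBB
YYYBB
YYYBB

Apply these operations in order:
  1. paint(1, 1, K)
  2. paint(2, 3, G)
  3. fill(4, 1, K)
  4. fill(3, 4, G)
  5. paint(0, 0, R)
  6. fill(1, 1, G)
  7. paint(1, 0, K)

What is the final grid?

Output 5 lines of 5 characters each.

After op 1 paint(1,1,K):
YYYYY
YKYYY
YYYBB
YYYBB
YYYBB
After op 2 paint(2,3,G):
YYYYY
YKYYY
YYYGB
YYYBB
YYYBB
After op 3 fill(4,1,K) [18 cells changed]:
KKKKK
KKKKK
KKKGB
KKKBB
KKKBB
After op 4 fill(3,4,G) [5 cells changed]:
KKKKK
KKKKK
KKKGG
KKKGG
KKKGG
After op 5 paint(0,0,R):
RKKKK
KKKKK
KKKGG
KKKGG
KKKGG
After op 6 fill(1,1,G) [18 cells changed]:
RGGGG
GGGGG
GGGGG
GGGGG
GGGGG
After op 7 paint(1,0,K):
RGGGG
KGGGG
GGGGG
GGGGG
GGGGG

Answer: RGGGG
KGGGG
GGGGG
GGGGG
GGGGG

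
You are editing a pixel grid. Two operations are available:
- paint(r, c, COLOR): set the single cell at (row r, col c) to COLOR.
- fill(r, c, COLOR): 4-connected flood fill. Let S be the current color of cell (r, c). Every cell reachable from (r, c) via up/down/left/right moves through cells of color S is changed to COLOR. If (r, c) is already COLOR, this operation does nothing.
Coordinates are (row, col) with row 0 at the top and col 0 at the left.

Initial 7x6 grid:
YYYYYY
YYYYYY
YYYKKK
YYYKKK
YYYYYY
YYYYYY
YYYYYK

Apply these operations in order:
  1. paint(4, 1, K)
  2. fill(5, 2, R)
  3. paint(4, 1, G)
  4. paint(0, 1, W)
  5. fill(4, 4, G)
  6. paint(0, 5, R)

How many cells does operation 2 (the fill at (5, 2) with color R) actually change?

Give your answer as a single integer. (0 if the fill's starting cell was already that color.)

After op 1 paint(4,1,K):
YYYYYY
YYYYYY
YYYKKK
YYYKKK
YKYYYY
YYYYYY
YYYYYK
After op 2 fill(5,2,R) [34 cells changed]:
RRRRRR
RRRRRR
RRRKKK
RRRKKK
RKRRRR
RRRRRR
RRRRRK

Answer: 34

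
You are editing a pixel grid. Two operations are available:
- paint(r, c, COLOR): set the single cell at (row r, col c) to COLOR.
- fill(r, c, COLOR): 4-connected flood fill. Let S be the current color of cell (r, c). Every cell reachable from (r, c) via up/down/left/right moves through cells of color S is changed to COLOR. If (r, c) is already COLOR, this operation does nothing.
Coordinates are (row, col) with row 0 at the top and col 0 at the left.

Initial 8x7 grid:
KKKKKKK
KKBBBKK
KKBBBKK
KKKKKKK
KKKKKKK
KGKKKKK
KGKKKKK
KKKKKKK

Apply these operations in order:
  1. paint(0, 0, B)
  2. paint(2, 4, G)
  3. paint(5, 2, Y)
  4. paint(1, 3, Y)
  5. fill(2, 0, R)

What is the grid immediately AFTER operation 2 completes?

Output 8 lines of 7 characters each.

After op 1 paint(0,0,B):
BKKKKKK
KKBBBKK
KKBBBKK
KKKKKKK
KKKKKKK
KGKKKKK
KGKKKKK
KKKKKKK
After op 2 paint(2,4,G):
BKKKKKK
KKBBBKK
KKBBGKK
KKKKKKK
KKKKKKK
KGKKKKK
KGKKKKK
KKKKKKK

Answer: BKKKKKK
KKBBBKK
KKBBGKK
KKKKKKK
KKKKKKK
KGKKKKK
KGKKKKK
KKKKKKK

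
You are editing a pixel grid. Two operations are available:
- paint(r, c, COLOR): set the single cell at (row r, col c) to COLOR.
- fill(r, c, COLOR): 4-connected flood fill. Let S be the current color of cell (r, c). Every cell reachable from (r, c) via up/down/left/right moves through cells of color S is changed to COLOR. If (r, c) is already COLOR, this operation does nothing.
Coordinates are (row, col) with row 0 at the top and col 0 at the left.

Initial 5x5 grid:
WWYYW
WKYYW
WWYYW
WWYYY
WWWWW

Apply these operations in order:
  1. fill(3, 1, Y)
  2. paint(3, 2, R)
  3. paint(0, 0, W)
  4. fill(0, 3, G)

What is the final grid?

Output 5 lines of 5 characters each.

Answer: WGGGW
GKGGW
GGGGW
GGRGG
GGGGG

Derivation:
After op 1 fill(3,1,Y) [12 cells changed]:
YYYYW
YKYYW
YYYYW
YYYYY
YYYYY
After op 2 paint(3,2,R):
YYYYW
YKYYW
YYYYW
YYRYY
YYYYY
After op 3 paint(0,0,W):
WYYYW
YKYYW
YYYYW
YYRYY
YYYYY
After op 4 fill(0,3,G) [19 cells changed]:
WGGGW
GKGGW
GGGGW
GGRGG
GGGGG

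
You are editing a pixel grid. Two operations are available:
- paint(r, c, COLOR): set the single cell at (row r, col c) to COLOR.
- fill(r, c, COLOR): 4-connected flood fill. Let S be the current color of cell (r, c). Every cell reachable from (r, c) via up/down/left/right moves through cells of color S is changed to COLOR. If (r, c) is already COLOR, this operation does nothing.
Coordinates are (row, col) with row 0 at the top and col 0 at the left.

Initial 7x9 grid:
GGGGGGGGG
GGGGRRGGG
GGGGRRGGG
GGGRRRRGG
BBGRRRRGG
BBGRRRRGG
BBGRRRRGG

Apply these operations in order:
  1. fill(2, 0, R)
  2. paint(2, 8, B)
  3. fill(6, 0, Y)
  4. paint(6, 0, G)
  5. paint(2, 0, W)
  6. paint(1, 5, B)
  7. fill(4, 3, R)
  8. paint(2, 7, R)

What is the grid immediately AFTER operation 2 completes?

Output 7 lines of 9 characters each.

After op 1 fill(2,0,R) [37 cells changed]:
RRRRRRRRR
RRRRRRRRR
RRRRRRRRR
RRRRRRRRR
BBRRRRRRR
BBRRRRRRR
BBRRRRRRR
After op 2 paint(2,8,B):
RRRRRRRRR
RRRRRRRRR
RRRRRRRRB
RRRRRRRRR
BBRRRRRRR
BBRRRRRRR
BBRRRRRRR

Answer: RRRRRRRRR
RRRRRRRRR
RRRRRRRRB
RRRRRRRRR
BBRRRRRRR
BBRRRRRRR
BBRRRRRRR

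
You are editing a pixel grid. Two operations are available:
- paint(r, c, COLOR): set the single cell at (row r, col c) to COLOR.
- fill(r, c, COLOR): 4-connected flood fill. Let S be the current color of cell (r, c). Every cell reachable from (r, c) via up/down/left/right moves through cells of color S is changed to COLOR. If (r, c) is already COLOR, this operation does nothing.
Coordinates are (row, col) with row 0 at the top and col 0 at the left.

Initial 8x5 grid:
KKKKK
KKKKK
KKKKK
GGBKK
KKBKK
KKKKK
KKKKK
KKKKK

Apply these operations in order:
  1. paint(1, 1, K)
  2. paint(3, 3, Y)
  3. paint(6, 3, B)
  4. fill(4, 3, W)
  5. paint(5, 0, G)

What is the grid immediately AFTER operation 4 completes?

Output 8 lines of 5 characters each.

Answer: WWWWW
WWWWW
WWWWW
GGBYW
WWBWW
WWWWW
WWWBW
WWWWW

Derivation:
After op 1 paint(1,1,K):
KKKKK
KKKKK
KKKKK
GGBKK
KKBKK
KKKKK
KKKKK
KKKKK
After op 2 paint(3,3,Y):
KKKKK
KKKKK
KKKKK
GGBYK
KKBKK
KKKKK
KKKKK
KKKKK
After op 3 paint(6,3,B):
KKKKK
KKKKK
KKKKK
GGBYK
KKBKK
KKKKK
KKKBK
KKKKK
After op 4 fill(4,3,W) [34 cells changed]:
WWWWW
WWWWW
WWWWW
GGBYW
WWBWW
WWWWW
WWWBW
WWWWW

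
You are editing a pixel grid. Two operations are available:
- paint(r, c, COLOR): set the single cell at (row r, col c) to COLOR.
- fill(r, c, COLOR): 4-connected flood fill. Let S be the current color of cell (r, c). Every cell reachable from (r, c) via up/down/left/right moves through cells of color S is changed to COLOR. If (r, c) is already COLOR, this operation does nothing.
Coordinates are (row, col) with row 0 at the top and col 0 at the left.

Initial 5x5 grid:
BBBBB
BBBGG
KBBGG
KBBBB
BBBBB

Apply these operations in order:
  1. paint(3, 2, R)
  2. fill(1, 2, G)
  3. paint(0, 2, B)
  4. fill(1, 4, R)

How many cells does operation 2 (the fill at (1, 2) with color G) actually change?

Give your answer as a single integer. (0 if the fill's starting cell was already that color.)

After op 1 paint(3,2,R):
BBBBB
BBBGG
KBBGG
KBRBB
BBBBB
After op 2 fill(1,2,G) [18 cells changed]:
GGGGG
GGGGG
KGGGG
KGRGG
GGGGG

Answer: 18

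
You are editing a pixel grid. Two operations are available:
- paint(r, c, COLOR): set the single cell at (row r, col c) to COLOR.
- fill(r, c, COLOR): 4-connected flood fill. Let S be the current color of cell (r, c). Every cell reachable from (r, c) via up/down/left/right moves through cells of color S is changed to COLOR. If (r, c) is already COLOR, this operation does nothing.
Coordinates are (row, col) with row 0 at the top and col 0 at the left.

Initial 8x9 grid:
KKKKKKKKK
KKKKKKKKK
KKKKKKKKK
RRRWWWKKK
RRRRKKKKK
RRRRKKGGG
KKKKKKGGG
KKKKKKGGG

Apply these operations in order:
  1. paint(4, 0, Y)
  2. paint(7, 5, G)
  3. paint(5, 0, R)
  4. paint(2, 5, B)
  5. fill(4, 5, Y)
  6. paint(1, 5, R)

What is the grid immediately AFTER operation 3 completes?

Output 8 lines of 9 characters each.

Answer: KKKKKKKKK
KKKKKKKKK
KKKKKKKKK
RRRWWWKKK
YRRRKKKKK
RRRRKKGGG
KKKKKKGGG
KKKKKGGGG

Derivation:
After op 1 paint(4,0,Y):
KKKKKKKKK
KKKKKKKKK
KKKKKKKKK
RRRWWWKKK
YRRRKKKKK
RRRRKKGGG
KKKKKKGGG
KKKKKKGGG
After op 2 paint(7,5,G):
KKKKKKKKK
KKKKKKKKK
KKKKKKKKK
RRRWWWKKK
YRRRKKKKK
RRRRKKGGG
KKKKKKGGG
KKKKKGGGG
After op 3 paint(5,0,R):
KKKKKKKKK
KKKKKKKKK
KKKKKKKKK
RRRWWWKKK
YRRRKKKKK
RRRRKKGGG
KKKKKKGGG
KKKKKGGGG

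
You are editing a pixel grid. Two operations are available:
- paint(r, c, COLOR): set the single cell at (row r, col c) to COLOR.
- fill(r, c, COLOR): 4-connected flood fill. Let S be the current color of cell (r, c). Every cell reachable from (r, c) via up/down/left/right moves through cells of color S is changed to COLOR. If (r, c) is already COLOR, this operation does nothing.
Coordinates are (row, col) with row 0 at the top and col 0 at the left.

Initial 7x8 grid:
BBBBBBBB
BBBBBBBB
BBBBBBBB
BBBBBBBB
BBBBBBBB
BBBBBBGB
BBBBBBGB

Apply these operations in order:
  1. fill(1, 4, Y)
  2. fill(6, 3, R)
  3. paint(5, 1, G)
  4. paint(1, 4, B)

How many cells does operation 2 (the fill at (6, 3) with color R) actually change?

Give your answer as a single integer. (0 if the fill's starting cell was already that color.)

Answer: 54

Derivation:
After op 1 fill(1,4,Y) [54 cells changed]:
YYYYYYYY
YYYYYYYY
YYYYYYYY
YYYYYYYY
YYYYYYYY
YYYYYYGY
YYYYYYGY
After op 2 fill(6,3,R) [54 cells changed]:
RRRRRRRR
RRRRRRRR
RRRRRRRR
RRRRRRRR
RRRRRRRR
RRRRRRGR
RRRRRRGR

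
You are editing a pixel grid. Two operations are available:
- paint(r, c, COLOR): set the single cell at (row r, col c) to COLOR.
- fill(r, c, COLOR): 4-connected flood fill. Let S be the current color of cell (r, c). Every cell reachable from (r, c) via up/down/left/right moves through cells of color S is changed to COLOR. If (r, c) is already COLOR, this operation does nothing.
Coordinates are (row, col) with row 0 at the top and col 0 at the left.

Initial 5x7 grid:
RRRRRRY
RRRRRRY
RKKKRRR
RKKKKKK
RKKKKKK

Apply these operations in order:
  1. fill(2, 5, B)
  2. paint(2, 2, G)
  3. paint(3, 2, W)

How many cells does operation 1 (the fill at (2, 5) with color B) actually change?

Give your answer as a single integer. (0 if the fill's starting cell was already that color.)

Answer: 18

Derivation:
After op 1 fill(2,5,B) [18 cells changed]:
BBBBBBY
BBBBBBY
BKKKBBB
BKKKKKK
BKKKKKK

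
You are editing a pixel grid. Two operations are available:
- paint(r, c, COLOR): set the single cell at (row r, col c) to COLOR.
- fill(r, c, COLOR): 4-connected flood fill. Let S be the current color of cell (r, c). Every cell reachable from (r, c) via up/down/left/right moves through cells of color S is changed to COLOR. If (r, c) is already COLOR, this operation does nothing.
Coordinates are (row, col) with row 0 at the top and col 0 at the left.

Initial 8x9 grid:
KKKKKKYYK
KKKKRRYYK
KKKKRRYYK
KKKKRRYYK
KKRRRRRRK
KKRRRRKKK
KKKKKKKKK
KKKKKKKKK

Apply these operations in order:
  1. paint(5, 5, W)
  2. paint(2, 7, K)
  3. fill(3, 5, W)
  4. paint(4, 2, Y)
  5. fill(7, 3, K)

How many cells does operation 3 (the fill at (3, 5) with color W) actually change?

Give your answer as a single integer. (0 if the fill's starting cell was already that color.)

Answer: 15

Derivation:
After op 1 paint(5,5,W):
KKKKKKYYK
KKKKRRYYK
KKKKRRYYK
KKKKRRYYK
KKRRRRRRK
KKRRRWKKK
KKKKKKKKK
KKKKKKKKK
After op 2 paint(2,7,K):
KKKKKKYYK
KKKKRRYYK
KKKKRRYKK
KKKKRRYYK
KKRRRRRRK
KKRRRWKKK
KKKKKKKKK
KKKKKKKKK
After op 3 fill(3,5,W) [15 cells changed]:
KKKKKKYYK
KKKKWWYYK
KKKKWWYKK
KKKKWWYYK
KKWWWWWWK
KKWWWWKKK
KKKKKKKKK
KKKKKKKKK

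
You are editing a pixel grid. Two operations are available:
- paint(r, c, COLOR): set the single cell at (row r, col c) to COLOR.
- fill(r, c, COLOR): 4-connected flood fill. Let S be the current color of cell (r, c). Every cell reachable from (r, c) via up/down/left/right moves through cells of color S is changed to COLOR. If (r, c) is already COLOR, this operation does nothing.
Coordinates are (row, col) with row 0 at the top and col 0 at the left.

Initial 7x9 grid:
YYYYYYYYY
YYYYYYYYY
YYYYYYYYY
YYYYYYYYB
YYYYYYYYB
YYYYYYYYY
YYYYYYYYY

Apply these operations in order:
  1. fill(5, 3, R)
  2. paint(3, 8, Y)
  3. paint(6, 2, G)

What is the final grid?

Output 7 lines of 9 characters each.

After op 1 fill(5,3,R) [61 cells changed]:
RRRRRRRRR
RRRRRRRRR
RRRRRRRRR
RRRRRRRRB
RRRRRRRRB
RRRRRRRRR
RRRRRRRRR
After op 2 paint(3,8,Y):
RRRRRRRRR
RRRRRRRRR
RRRRRRRRR
RRRRRRRRY
RRRRRRRRB
RRRRRRRRR
RRRRRRRRR
After op 3 paint(6,2,G):
RRRRRRRRR
RRRRRRRRR
RRRRRRRRR
RRRRRRRRY
RRRRRRRRB
RRRRRRRRR
RRGRRRRRR

Answer: RRRRRRRRR
RRRRRRRRR
RRRRRRRRR
RRRRRRRRY
RRRRRRRRB
RRRRRRRRR
RRGRRRRRR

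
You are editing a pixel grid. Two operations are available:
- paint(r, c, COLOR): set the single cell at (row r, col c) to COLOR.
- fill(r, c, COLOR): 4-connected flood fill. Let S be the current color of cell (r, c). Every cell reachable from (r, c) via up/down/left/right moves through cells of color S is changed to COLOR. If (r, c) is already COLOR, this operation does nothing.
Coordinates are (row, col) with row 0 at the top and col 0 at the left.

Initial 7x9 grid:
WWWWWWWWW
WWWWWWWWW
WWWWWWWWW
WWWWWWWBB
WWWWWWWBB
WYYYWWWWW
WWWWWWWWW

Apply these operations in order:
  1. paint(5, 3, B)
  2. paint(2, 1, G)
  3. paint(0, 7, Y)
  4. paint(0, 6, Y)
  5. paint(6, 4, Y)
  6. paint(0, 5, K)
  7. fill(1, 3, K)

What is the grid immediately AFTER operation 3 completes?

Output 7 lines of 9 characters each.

Answer: WWWWWWWYW
WWWWWWWWW
WGWWWWWWW
WWWWWWWBB
WWWWWWWBB
WYYBWWWWW
WWWWWWWWW

Derivation:
After op 1 paint(5,3,B):
WWWWWWWWW
WWWWWWWWW
WWWWWWWWW
WWWWWWWBB
WWWWWWWBB
WYYBWWWWW
WWWWWWWWW
After op 2 paint(2,1,G):
WWWWWWWWW
WWWWWWWWW
WGWWWWWWW
WWWWWWWBB
WWWWWWWBB
WYYBWWWWW
WWWWWWWWW
After op 3 paint(0,7,Y):
WWWWWWWYW
WWWWWWWWW
WGWWWWWWW
WWWWWWWBB
WWWWWWWBB
WYYBWWWWW
WWWWWWWWW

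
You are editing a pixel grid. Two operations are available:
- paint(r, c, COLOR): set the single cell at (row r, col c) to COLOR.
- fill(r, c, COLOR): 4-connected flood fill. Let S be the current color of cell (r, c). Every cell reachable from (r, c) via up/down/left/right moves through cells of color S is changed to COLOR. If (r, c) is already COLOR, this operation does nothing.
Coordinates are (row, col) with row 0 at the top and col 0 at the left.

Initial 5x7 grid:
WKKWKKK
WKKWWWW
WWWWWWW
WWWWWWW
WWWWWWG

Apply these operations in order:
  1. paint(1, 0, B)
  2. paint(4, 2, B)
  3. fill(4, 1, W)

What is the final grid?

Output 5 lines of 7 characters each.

After op 1 paint(1,0,B):
WKKWKKK
BKKWWWW
WWWWWWW
WWWWWWW
WWWWWWG
After op 2 paint(4,2,B):
WKKWKKK
BKKWWWW
WWWWWWW
WWWWWWW
WWBWWWG
After op 3 fill(4,1,W) [0 cells changed]:
WKKWKKK
BKKWWWW
WWWWWWW
WWWWWWW
WWBWWWG

Answer: WKKWKKK
BKKWWWW
WWWWWWW
WWWWWWW
WWBWWWG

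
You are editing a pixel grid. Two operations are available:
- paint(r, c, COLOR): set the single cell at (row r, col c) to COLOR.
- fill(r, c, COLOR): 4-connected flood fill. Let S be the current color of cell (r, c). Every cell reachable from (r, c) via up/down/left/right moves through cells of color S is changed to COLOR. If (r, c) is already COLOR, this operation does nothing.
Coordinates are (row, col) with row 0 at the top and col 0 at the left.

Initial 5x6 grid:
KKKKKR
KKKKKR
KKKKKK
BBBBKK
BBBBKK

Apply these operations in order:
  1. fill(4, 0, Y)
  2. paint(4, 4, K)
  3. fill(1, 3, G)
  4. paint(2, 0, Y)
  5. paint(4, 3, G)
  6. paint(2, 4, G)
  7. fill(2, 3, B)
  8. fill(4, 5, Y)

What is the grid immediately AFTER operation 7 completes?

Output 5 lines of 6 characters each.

Answer: BBBBBR
BBBBBR
YBBBBB
YYYYBB
YYYBBB

Derivation:
After op 1 fill(4,0,Y) [8 cells changed]:
KKKKKR
KKKKKR
KKKKKK
YYYYKK
YYYYKK
After op 2 paint(4,4,K):
KKKKKR
KKKKKR
KKKKKK
YYYYKK
YYYYKK
After op 3 fill(1,3,G) [20 cells changed]:
GGGGGR
GGGGGR
GGGGGG
YYYYGG
YYYYGG
After op 4 paint(2,0,Y):
GGGGGR
GGGGGR
YGGGGG
YYYYGG
YYYYGG
After op 5 paint(4,3,G):
GGGGGR
GGGGGR
YGGGGG
YYYYGG
YYYGGG
After op 6 paint(2,4,G):
GGGGGR
GGGGGR
YGGGGG
YYYYGG
YYYGGG
After op 7 fill(2,3,B) [20 cells changed]:
BBBBBR
BBBBBR
YBBBBB
YYYYBB
YYYBBB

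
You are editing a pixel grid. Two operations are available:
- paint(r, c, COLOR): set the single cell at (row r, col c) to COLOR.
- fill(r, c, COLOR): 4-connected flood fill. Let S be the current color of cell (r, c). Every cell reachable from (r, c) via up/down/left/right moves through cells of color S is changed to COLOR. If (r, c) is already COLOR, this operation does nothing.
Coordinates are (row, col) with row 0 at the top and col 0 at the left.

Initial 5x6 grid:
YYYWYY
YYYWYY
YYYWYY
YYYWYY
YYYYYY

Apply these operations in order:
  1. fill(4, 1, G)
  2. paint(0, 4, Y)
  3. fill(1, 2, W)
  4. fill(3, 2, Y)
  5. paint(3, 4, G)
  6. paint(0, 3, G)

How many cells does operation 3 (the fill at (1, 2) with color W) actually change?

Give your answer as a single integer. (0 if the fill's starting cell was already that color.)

After op 1 fill(4,1,G) [26 cells changed]:
GGGWGG
GGGWGG
GGGWGG
GGGWGG
GGGGGG
After op 2 paint(0,4,Y):
GGGWYG
GGGWGG
GGGWGG
GGGWGG
GGGGGG
After op 3 fill(1,2,W) [25 cells changed]:
WWWWYW
WWWWWW
WWWWWW
WWWWWW
WWWWWW

Answer: 25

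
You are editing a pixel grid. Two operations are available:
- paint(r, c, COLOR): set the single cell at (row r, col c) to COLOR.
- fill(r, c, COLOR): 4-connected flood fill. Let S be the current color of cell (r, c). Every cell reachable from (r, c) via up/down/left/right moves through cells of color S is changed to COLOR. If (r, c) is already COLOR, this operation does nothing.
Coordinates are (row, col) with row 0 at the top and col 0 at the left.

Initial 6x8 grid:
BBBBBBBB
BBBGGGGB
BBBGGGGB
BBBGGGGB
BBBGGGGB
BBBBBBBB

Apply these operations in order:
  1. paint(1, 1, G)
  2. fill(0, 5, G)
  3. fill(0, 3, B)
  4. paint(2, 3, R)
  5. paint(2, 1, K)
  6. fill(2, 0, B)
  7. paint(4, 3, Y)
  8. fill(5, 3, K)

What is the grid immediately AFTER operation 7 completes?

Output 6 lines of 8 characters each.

After op 1 paint(1,1,G):
BBBBBBBB
BGBGGGGB
BBBGGGGB
BBBGGGGB
BBBGGGGB
BBBBBBBB
After op 2 fill(0,5,G) [31 cells changed]:
GGGGGGGG
GGGGGGGG
GGGGGGGG
GGGGGGGG
GGGGGGGG
GGGGGGGG
After op 3 fill(0,3,B) [48 cells changed]:
BBBBBBBB
BBBBBBBB
BBBBBBBB
BBBBBBBB
BBBBBBBB
BBBBBBBB
After op 4 paint(2,3,R):
BBBBBBBB
BBBBBBBB
BBBRBBBB
BBBBBBBB
BBBBBBBB
BBBBBBBB
After op 5 paint(2,1,K):
BBBBBBBB
BBBBBBBB
BKBRBBBB
BBBBBBBB
BBBBBBBB
BBBBBBBB
After op 6 fill(2,0,B) [0 cells changed]:
BBBBBBBB
BBBBBBBB
BKBRBBBB
BBBBBBBB
BBBBBBBB
BBBBBBBB
After op 7 paint(4,3,Y):
BBBBBBBB
BBBBBBBB
BKBRBBBB
BBBBBBBB
BBBYBBBB
BBBBBBBB

Answer: BBBBBBBB
BBBBBBBB
BKBRBBBB
BBBBBBBB
BBBYBBBB
BBBBBBBB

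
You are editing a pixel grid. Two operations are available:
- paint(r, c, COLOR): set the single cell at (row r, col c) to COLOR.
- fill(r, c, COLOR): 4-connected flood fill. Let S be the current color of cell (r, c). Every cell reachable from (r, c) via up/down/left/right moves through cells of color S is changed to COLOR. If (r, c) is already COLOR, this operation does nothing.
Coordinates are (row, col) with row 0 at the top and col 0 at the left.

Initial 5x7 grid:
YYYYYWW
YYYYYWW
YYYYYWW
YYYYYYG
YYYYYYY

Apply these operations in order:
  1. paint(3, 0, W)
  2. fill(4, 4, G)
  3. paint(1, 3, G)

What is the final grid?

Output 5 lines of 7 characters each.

After op 1 paint(3,0,W):
YYYYYWW
YYYYYWW
YYYYYWW
WYYYYYG
YYYYYYY
After op 2 fill(4,4,G) [27 cells changed]:
GGGGGWW
GGGGGWW
GGGGGWW
WGGGGGG
GGGGGGG
After op 3 paint(1,3,G):
GGGGGWW
GGGGGWW
GGGGGWW
WGGGGGG
GGGGGGG

Answer: GGGGGWW
GGGGGWW
GGGGGWW
WGGGGGG
GGGGGGG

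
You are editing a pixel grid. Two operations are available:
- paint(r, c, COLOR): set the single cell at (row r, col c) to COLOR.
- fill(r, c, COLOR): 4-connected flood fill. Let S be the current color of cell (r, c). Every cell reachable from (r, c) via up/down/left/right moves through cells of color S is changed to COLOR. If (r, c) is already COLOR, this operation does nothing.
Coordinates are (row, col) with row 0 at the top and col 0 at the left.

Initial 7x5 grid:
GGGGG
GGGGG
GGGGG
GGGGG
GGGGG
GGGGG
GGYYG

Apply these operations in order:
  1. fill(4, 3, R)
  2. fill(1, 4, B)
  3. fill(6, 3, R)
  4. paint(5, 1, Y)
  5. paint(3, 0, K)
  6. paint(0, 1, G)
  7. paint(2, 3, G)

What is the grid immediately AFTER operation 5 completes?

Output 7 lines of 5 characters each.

Answer: BBBBB
BBBBB
BBBBB
KBBBB
BBBBB
BYBBB
BBRRB

Derivation:
After op 1 fill(4,3,R) [33 cells changed]:
RRRRR
RRRRR
RRRRR
RRRRR
RRRRR
RRRRR
RRYYR
After op 2 fill(1,4,B) [33 cells changed]:
BBBBB
BBBBB
BBBBB
BBBBB
BBBBB
BBBBB
BBYYB
After op 3 fill(6,3,R) [2 cells changed]:
BBBBB
BBBBB
BBBBB
BBBBB
BBBBB
BBBBB
BBRRB
After op 4 paint(5,1,Y):
BBBBB
BBBBB
BBBBB
BBBBB
BBBBB
BYBBB
BBRRB
After op 5 paint(3,0,K):
BBBBB
BBBBB
BBBBB
KBBBB
BBBBB
BYBBB
BBRRB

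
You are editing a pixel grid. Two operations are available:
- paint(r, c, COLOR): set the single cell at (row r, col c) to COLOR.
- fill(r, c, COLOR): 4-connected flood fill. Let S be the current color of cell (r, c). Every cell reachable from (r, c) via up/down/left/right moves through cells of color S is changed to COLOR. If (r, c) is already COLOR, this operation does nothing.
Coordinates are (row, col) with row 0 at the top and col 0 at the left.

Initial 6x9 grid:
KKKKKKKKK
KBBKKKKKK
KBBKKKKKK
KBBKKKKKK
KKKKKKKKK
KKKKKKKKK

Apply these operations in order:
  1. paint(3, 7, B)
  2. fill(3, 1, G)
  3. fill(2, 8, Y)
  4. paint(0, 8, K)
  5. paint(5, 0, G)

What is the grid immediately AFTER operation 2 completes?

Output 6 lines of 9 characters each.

After op 1 paint(3,7,B):
KKKKKKKKK
KBBKKKKKK
KBBKKKKKK
KBBKKKKBK
KKKKKKKKK
KKKKKKKKK
After op 2 fill(3,1,G) [6 cells changed]:
KKKKKKKKK
KGGKKKKKK
KGGKKKKKK
KGGKKKKBK
KKKKKKKKK
KKKKKKKKK

Answer: KKKKKKKKK
KGGKKKKKK
KGGKKKKKK
KGGKKKKBK
KKKKKKKKK
KKKKKKKKK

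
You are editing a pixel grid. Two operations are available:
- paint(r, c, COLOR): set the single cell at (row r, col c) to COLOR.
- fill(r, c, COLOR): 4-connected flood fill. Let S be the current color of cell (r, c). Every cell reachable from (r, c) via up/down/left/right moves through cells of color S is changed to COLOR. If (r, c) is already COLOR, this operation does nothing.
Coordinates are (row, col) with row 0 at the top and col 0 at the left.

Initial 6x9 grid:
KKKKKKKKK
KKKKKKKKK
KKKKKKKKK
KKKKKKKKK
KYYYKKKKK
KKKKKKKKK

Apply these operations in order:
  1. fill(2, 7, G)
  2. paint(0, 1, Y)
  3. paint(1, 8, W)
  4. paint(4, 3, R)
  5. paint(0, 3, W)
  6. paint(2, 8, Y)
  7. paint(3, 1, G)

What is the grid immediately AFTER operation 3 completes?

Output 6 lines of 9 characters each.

After op 1 fill(2,7,G) [51 cells changed]:
GGGGGGGGG
GGGGGGGGG
GGGGGGGGG
GGGGGGGGG
GYYYGGGGG
GGGGGGGGG
After op 2 paint(0,1,Y):
GYGGGGGGG
GGGGGGGGG
GGGGGGGGG
GGGGGGGGG
GYYYGGGGG
GGGGGGGGG
After op 3 paint(1,8,W):
GYGGGGGGG
GGGGGGGGW
GGGGGGGGG
GGGGGGGGG
GYYYGGGGG
GGGGGGGGG

Answer: GYGGGGGGG
GGGGGGGGW
GGGGGGGGG
GGGGGGGGG
GYYYGGGGG
GGGGGGGGG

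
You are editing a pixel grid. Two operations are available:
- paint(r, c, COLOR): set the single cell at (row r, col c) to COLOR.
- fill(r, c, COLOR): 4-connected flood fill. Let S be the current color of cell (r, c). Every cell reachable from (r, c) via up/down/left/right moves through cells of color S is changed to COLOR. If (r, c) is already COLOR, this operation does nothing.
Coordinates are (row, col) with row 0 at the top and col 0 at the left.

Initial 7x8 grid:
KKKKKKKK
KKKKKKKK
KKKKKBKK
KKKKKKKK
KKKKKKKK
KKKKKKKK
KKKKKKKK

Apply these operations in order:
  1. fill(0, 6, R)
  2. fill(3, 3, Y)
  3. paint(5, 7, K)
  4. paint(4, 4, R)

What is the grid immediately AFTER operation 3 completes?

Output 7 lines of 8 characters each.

After op 1 fill(0,6,R) [55 cells changed]:
RRRRRRRR
RRRRRRRR
RRRRRBRR
RRRRRRRR
RRRRRRRR
RRRRRRRR
RRRRRRRR
After op 2 fill(3,3,Y) [55 cells changed]:
YYYYYYYY
YYYYYYYY
YYYYYBYY
YYYYYYYY
YYYYYYYY
YYYYYYYY
YYYYYYYY
After op 3 paint(5,7,K):
YYYYYYYY
YYYYYYYY
YYYYYBYY
YYYYYYYY
YYYYYYYY
YYYYYYYK
YYYYYYYY

Answer: YYYYYYYY
YYYYYYYY
YYYYYBYY
YYYYYYYY
YYYYYYYY
YYYYYYYK
YYYYYYYY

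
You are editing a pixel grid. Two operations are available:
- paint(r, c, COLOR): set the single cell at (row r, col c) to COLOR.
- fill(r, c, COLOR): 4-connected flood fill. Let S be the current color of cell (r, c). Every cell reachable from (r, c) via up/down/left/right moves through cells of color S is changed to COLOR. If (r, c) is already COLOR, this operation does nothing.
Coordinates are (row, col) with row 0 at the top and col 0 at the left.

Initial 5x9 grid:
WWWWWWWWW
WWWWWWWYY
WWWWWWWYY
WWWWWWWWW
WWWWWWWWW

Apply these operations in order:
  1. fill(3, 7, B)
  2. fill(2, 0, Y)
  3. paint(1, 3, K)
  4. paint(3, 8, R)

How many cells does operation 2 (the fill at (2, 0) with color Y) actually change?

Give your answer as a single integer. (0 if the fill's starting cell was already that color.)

After op 1 fill(3,7,B) [41 cells changed]:
BBBBBBBBB
BBBBBBBYY
BBBBBBBYY
BBBBBBBBB
BBBBBBBBB
After op 2 fill(2,0,Y) [41 cells changed]:
YYYYYYYYY
YYYYYYYYY
YYYYYYYYY
YYYYYYYYY
YYYYYYYYY

Answer: 41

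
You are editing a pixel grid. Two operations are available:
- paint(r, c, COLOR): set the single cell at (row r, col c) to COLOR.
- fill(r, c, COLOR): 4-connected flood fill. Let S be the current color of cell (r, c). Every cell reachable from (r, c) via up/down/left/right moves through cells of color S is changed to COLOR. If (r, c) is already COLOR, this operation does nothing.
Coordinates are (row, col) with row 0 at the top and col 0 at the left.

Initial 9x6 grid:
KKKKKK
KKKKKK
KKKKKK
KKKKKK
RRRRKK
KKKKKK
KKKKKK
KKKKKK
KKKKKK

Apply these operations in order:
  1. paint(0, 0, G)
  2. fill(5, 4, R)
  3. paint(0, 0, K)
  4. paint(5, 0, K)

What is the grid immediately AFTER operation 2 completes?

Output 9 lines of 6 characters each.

Answer: GRRRRR
RRRRRR
RRRRRR
RRRRRR
RRRRRR
RRRRRR
RRRRRR
RRRRRR
RRRRRR

Derivation:
After op 1 paint(0,0,G):
GKKKKK
KKKKKK
KKKKKK
KKKKKK
RRRRKK
KKKKKK
KKKKKK
KKKKKK
KKKKKK
After op 2 fill(5,4,R) [49 cells changed]:
GRRRRR
RRRRRR
RRRRRR
RRRRRR
RRRRRR
RRRRRR
RRRRRR
RRRRRR
RRRRRR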